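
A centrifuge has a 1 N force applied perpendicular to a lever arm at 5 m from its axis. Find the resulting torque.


Given: F = 1 N, r = 5 m, angle = 90 deg (perpendicular)
Using tau = F * r * sin(90)
sin(90) = 1
tau = 1 * 5 * 1
tau = 5 Nm

5 Nm


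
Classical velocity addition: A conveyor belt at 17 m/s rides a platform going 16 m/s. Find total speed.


Given: object velocity = 17 m/s, platform velocity = 16 m/s (same direction)
Using classical velocity addition: v_total = v_object + v_platform
v_total = 17 + 16
v_total = 33 m/s

33 m/s


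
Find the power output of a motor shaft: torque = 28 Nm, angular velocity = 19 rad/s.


Given: tau = 28 Nm, omega = 19 rad/s
Using P = tau * omega
P = 28 * 19
P = 532 W

532 W


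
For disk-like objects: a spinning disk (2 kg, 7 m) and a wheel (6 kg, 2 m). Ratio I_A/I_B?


Given: M1=2 kg, R1=7 m, M2=6 kg, R2=2 m
For a disk: I = (1/2)*M*R^2, so I_A/I_B = (M1*R1^2)/(M2*R2^2)
M1*R1^2 = 2*49 = 98
M2*R2^2 = 6*4 = 24
I_A/I_B = 98/24 = 49/12

49/12


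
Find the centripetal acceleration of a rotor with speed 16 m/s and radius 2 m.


Given: v = 16 m/s, r = 2 m
Using a_c = v^2 / r
a_c = 16^2 / 2
a_c = 256 / 2
a_c = 128 m/s^2

128 m/s^2


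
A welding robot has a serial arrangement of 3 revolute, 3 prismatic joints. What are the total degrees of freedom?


Given: serial robot with 3 revolute, 3 prismatic joints
DOF contribution per joint type: revolute=1, prismatic=1, spherical=3, fixed=0
DOF = 3*1 + 3*1
DOF = 6

6


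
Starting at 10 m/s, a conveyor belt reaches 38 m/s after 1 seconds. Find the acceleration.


Given: initial velocity v0 = 10 m/s, final velocity v = 38 m/s, time t = 1 s
Using a = (v - v0) / t
a = (38 - 10) / 1
a = 28 / 1
a = 28 m/s^2

28 m/s^2


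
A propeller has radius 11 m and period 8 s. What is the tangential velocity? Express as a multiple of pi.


Given: radius r = 11 m, period T = 8 s
Using v = 2*pi*r / T
v = 2*pi*11 / 8
v = 22*pi / 8
v = 11/4*pi m/s

11/4*pi m/s


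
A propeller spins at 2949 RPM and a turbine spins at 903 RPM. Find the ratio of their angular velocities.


Given: RPM_A = 2949, RPM_B = 903
omega = 2*pi*RPM/60, so omega_A/omega_B = RPM_A / RPM_B
omega_A/omega_B = 2949 / 903
omega_A/omega_B = 983/301

983/301


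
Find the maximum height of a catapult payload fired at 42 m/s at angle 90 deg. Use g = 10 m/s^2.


Given: v0 = 42 m/s, theta = 90 deg, g = 10 m/s^2
sin^2(90) = 1
Using H = v0^2 * sin^2(theta) / (2*g)
H = 42^2 * 1 / (2*10)
H = 1764 * 1 / 20
H = 1764 / 20
H = 441/5 m

441/5 m


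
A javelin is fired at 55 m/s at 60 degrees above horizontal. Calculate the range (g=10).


Given: v0 = 55 m/s, theta = 60 deg, g = 10 m/s^2
sin(2*60) = sin(120) = sqrt(3)/2
Using R = v0^2 * sin(2*theta) / g
R = 55^2 * (sqrt(3)/2) / 10
R = 3025 * sqrt(3) / 20
R = 605/4*sqrt(3) m

605/4*sqrt(3) m


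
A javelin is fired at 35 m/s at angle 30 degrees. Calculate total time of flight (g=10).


Given: v0 = 35 m/s, theta = 30 deg, g = 10 m/s^2
sin(30) = 1/2
Using T = 2*v0*sin(theta) / g
T = 2*35*1/2 / 10
T = 35 / 10
T = 7/2 s

7/2 s


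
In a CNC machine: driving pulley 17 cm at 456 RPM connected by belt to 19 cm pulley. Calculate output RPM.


Given: D1 = 17 cm, w1 = 456 RPM, D2 = 19 cm
Using D1*w1 = D2*w2
w2 = D1*w1 / D2
w2 = 17*456 / 19
w2 = 7752 / 19
w2 = 408 RPM

408 RPM


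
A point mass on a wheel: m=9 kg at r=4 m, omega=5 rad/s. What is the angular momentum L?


Given: m = 9 kg, r = 4 m, omega = 5 rad/s
For a point mass: I = m*r^2
I = 9*4^2 = 9*16 = 144
L = I*omega = 144*5
L = 720 kg*m^2/s

720 kg*m^2/s


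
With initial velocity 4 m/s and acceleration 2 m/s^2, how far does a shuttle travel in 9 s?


Given: v0 = 4 m/s, a = 2 m/s^2, t = 9 s
Using s = v0*t + (1/2)*a*t^2
s = 4*9 + (1/2)*2*9^2
s = 36 + (1/2)*162
s = 36 + 81
s = 117

117 m


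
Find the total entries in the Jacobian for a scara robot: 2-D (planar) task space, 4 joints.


Given: task space dimension = 2, joints = 4
Jacobian is a 2 x 4 matrix
Total entries = rows * columns
Total = 2 * 4
Total = 8

8


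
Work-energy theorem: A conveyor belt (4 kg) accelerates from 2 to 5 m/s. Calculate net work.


Given: m = 4 kg, v0 = 2 m/s, v = 5 m/s
Using W = (1/2)*m*(v^2 - v0^2)
v^2 = 5^2 = 25
v0^2 = 2^2 = 4
v^2 - v0^2 = 25 - 4 = 21
W = (1/2)*4*21 = 42 J

42 J


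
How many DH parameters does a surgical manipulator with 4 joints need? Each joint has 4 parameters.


Given: 4 joints, 4 DH parameters per joint (d, theta, a, alpha)
Total DH parameters = number_of_joints * 4
Total = 4 * 4
Total = 16

16


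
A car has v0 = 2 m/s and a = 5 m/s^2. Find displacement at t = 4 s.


Given: v0 = 2 m/s, a = 5 m/s^2, t = 4 s
Using s = v0*t + (1/2)*a*t^2
s = 2*4 + (1/2)*5*4^2
s = 8 + (1/2)*80
s = 8 + 40
s = 48

48 m


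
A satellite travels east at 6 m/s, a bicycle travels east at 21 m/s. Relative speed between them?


Given: v_A = 6 m/s east, v_B = 21 m/s east
Both move in the same direction; relative speed = |v_A - v_B|
|6 - 21| = |-15|
= 15 m/s

15 m/s


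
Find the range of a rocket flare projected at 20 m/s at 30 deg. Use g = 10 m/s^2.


Given: v0 = 20 m/s, theta = 30 deg, g = 10 m/s^2
sin(2*30) = sin(60) = sqrt(3)/2
Using R = v0^2 * sin(2*theta) / g
R = 20^2 * (sqrt(3)/2) / 10
R = 400 * sqrt(3) / 20
R = 20*sqrt(3) m

20*sqrt(3) m


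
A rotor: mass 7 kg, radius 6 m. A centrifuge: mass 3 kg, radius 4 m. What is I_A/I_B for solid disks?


Given: M1=7 kg, R1=6 m, M2=3 kg, R2=4 m
For a disk: I = (1/2)*M*R^2, so I_A/I_B = (M1*R1^2)/(M2*R2^2)
M1*R1^2 = 7*36 = 252
M2*R2^2 = 3*16 = 48
I_A/I_B = 252/48 = 21/4

21/4


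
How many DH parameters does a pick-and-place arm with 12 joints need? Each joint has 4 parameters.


Given: 12 joints, 4 DH parameters per joint (d, theta, a, alpha)
Total DH parameters = number_of_joints * 4
Total = 12 * 4
Total = 48

48


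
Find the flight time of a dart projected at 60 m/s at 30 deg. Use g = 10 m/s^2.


Given: v0 = 60 m/s, theta = 30 deg, g = 10 m/s^2
sin(30) = 1/2
Using T = 2*v0*sin(theta) / g
T = 2*60*1/2 / 10
T = 60 / 10
T = 6 s

6 s


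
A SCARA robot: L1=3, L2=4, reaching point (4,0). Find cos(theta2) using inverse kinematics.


Given: L1 = 3, L2 = 4, target (x, y) = (4, 0)
Using cos(theta2) = (x^2 + y^2 - L1^2 - L2^2) / (2*L1*L2)
x^2 + y^2 = 4^2 + 0 = 16
L1^2 + L2^2 = 9 + 16 = 25
Numerator = 16 - 25 = -9
Denominator = 2*3*4 = 24
cos(theta2) = -9/24 = -3/8

-3/8


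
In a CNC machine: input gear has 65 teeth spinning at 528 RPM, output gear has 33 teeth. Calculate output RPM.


Given: N1 = 65 teeth, w1 = 528 RPM, N2 = 33 teeth
Using N1*w1 = N2*w2
w2 = N1*w1 / N2
w2 = 65*528 / 33
w2 = 34320 / 33
w2 = 1040 RPM

1040 RPM


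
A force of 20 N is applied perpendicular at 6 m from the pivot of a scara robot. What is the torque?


Given: F = 20 N, r = 6 m, angle = 90 deg (perpendicular)
Using tau = F * r * sin(90)
sin(90) = 1
tau = 20 * 6 * 1
tau = 120 Nm

120 Nm


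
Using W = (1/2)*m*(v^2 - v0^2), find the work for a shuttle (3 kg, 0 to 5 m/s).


Given: m = 3 kg, v0 = 0 m/s, v = 5 m/s
Using W = (1/2)*m*(v^2 - v0^2)
v^2 = 5^2 = 25
v0^2 = 0^2 = 0
v^2 - v0^2 = 25 - 0 = 25
W = (1/2)*3*25 = 75/2 J

75/2 J


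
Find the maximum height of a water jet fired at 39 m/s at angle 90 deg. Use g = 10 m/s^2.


Given: v0 = 39 m/s, theta = 90 deg, g = 10 m/s^2
sin^2(90) = 1
Using H = v0^2 * sin^2(theta) / (2*g)
H = 39^2 * 1 / (2*10)
H = 1521 * 1 / 20
H = 1521 / 20
H = 1521/20 m

1521/20 m


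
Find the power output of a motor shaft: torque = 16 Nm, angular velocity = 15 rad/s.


Given: tau = 16 Nm, omega = 15 rad/s
Using P = tau * omega
P = 16 * 15
P = 240 W

240 W


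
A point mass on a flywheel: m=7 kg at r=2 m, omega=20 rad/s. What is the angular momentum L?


Given: m = 7 kg, r = 2 m, omega = 20 rad/s
For a point mass: I = m*r^2
I = 7*2^2 = 7*4 = 28
L = I*omega = 28*20
L = 560 kg*m^2/s

560 kg*m^2/s


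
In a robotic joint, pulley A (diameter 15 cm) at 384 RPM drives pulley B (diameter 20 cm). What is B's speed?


Given: D1 = 15 cm, w1 = 384 RPM, D2 = 20 cm
Using D1*w1 = D2*w2
w2 = D1*w1 / D2
w2 = 15*384 / 20
w2 = 5760 / 20
w2 = 288 RPM

288 RPM


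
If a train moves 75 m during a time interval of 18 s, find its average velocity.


Given: distance d = 75 m, time t = 18 s
Using v = d / t
v = 75 / 18
v = 25/6 m/s

25/6 m/s


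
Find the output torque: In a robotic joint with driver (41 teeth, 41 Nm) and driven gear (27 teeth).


Given: N1 = 41, N2 = 27, T1 = 41 Nm
Using T2/T1 = N2/N1
T2 = T1 * N2 / N1
T2 = 41 * 27 / 41
T2 = 1107 / 41
T2 = 27 Nm

27 Nm


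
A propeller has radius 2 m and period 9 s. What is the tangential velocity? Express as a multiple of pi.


Given: radius r = 2 m, period T = 9 s
Using v = 2*pi*r / T
v = 2*pi*2 / 9
v = 4*pi / 9
v = 4/9*pi m/s

4/9*pi m/s


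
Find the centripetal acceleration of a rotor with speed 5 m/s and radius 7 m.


Given: v = 5 m/s, r = 7 m
Using a_c = v^2 / r
a_c = 5^2 / 7
a_c = 25 / 7
a_c = 25/7 m/s^2

25/7 m/s^2


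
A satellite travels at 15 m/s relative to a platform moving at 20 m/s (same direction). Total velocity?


Given: object velocity = 15 m/s, platform velocity = 20 m/s (same direction)
Using classical velocity addition: v_total = v_object + v_platform
v_total = 15 + 20
v_total = 35 m/s

35 m/s


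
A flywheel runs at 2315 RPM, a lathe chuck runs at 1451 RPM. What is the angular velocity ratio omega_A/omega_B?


Given: RPM_A = 2315, RPM_B = 1451
omega = 2*pi*RPM/60, so omega_A/omega_B = RPM_A / RPM_B
omega_A/omega_B = 2315 / 1451
omega_A/omega_B = 2315/1451

2315/1451


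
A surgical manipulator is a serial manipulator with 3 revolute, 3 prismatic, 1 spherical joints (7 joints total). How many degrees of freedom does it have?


Given: serial robot with 3 revolute, 3 prismatic, 1 spherical joints
DOF contribution per joint type: revolute=1, prismatic=1, spherical=3, fixed=0
DOF = 3*1 + 3*1 + 1*3
DOF = 9

9


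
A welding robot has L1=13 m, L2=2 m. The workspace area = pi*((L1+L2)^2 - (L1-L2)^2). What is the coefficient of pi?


Given: L1 = 13, L2 = 2
(L1+L2)^2 = (15)^2 = 225
(L1-L2)^2 = (11)^2 = 121
Difference = 225 - 121 = 104
This equals 4*L1*L2 = 4*13*2 = 104
Workspace area = 104*pi

104


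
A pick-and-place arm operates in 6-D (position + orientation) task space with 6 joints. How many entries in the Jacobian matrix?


Given: task space dimension = 6, joints = 6
Jacobian is a 6 x 6 matrix
Total entries = rows * columns
Total = 6 * 6
Total = 36

36


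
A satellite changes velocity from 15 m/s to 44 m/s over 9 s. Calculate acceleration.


Given: initial velocity v0 = 15 m/s, final velocity v = 44 m/s, time t = 9 s
Using a = (v - v0) / t
a = (44 - 15) / 9
a = 29 / 9
a = 29/9 m/s^2

29/9 m/s^2


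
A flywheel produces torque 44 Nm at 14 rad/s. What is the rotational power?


Given: tau = 44 Nm, omega = 14 rad/s
Using P = tau * omega
P = 44 * 14
P = 616 W

616 W


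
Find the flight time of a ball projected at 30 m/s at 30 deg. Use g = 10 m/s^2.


Given: v0 = 30 m/s, theta = 30 deg, g = 10 m/s^2
sin(30) = 1/2
Using T = 2*v0*sin(theta) / g
T = 2*30*1/2 / 10
T = 30 / 10
T = 3 s

3 s


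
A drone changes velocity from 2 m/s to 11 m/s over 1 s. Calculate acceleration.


Given: initial velocity v0 = 2 m/s, final velocity v = 11 m/s, time t = 1 s
Using a = (v - v0) / t
a = (11 - 2) / 1
a = 9 / 1
a = 9 m/s^2

9 m/s^2


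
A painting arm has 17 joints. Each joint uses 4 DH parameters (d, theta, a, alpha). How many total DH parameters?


Given: 17 joints, 4 DH parameters per joint (d, theta, a, alpha)
Total DH parameters = number_of_joints * 4
Total = 17 * 4
Total = 68

68


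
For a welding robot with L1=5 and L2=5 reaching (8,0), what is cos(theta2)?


Given: L1 = 5, L2 = 5, target (x, y) = (8, 0)
Using cos(theta2) = (x^2 + y^2 - L1^2 - L2^2) / (2*L1*L2)
x^2 + y^2 = 8^2 + 0 = 64
L1^2 + L2^2 = 25 + 25 = 50
Numerator = 64 - 50 = 14
Denominator = 2*5*5 = 50
cos(theta2) = 14/50 = 7/25

7/25


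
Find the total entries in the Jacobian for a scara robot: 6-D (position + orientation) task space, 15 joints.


Given: task space dimension = 6, joints = 15
Jacobian is a 6 x 15 matrix
Total entries = rows * columns
Total = 6 * 15
Total = 90

90


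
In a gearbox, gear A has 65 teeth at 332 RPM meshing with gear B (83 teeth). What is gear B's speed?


Given: N1 = 65 teeth, w1 = 332 RPM, N2 = 83 teeth
Using N1*w1 = N2*w2
w2 = N1*w1 / N2
w2 = 65*332 / 83
w2 = 21580 / 83
w2 = 260 RPM

260 RPM


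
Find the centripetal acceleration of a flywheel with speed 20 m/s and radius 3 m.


Given: v = 20 m/s, r = 3 m
Using a_c = v^2 / r
a_c = 20^2 / 3
a_c = 400 / 3
a_c = 400/3 m/s^2

400/3 m/s^2


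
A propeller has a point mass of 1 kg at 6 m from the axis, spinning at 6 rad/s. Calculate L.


Given: m = 1 kg, r = 6 m, omega = 6 rad/s
For a point mass: I = m*r^2
I = 1*6^2 = 1*36 = 36
L = I*omega = 36*6
L = 216 kg*m^2/s

216 kg*m^2/s


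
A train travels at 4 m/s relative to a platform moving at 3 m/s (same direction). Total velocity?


Given: object velocity = 4 m/s, platform velocity = 3 m/s (same direction)
Using classical velocity addition: v_total = v_object + v_platform
v_total = 4 + 3
v_total = 7 m/s

7 m/s


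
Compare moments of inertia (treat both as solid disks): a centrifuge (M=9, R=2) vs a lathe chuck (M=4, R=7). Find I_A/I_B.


Given: M1=9 kg, R1=2 m, M2=4 kg, R2=7 m
For a disk: I = (1/2)*M*R^2, so I_A/I_B = (M1*R1^2)/(M2*R2^2)
M1*R1^2 = 9*4 = 36
M2*R2^2 = 4*49 = 196
I_A/I_B = 36/196 = 9/49

9/49


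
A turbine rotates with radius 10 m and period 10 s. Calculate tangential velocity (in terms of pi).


Given: radius r = 10 m, period T = 10 s
Using v = 2*pi*r / T
v = 2*pi*10 / 10
v = 20*pi / 10
v = 2*pi m/s

2*pi m/s


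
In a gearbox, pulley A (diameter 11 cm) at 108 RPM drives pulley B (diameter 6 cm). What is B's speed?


Given: D1 = 11 cm, w1 = 108 RPM, D2 = 6 cm
Using D1*w1 = D2*w2
w2 = D1*w1 / D2
w2 = 11*108 / 6
w2 = 1188 / 6
w2 = 198 RPM

198 RPM


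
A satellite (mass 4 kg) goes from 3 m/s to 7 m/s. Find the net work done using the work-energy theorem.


Given: m = 4 kg, v0 = 3 m/s, v = 7 m/s
Using W = (1/2)*m*(v^2 - v0^2)
v^2 = 7^2 = 49
v0^2 = 3^2 = 9
v^2 - v0^2 = 49 - 9 = 40
W = (1/2)*4*40 = 80 J

80 J


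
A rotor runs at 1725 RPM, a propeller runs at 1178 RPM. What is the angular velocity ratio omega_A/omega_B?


Given: RPM_A = 1725, RPM_B = 1178
omega = 2*pi*RPM/60, so omega_A/omega_B = RPM_A / RPM_B
omega_A/omega_B = 1725 / 1178
omega_A/omega_B = 1725/1178

1725/1178


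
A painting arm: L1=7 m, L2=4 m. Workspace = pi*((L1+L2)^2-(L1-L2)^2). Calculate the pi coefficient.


Given: L1 = 7, L2 = 4
(L1+L2)^2 = (11)^2 = 121
(L1-L2)^2 = (3)^2 = 9
Difference = 121 - 9 = 112
This equals 4*L1*L2 = 4*7*4 = 112
Workspace area = 112*pi

112


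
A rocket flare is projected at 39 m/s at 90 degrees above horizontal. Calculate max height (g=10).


Given: v0 = 39 m/s, theta = 90 deg, g = 10 m/s^2
sin^2(90) = 1
Using H = v0^2 * sin^2(theta) / (2*g)
H = 39^2 * 1 / (2*10)
H = 1521 * 1 / 20
H = 1521 / 20
H = 1521/20 m

1521/20 m


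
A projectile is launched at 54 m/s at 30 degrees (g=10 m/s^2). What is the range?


Given: v0 = 54 m/s, theta = 30 deg, g = 10 m/s^2
sin(2*30) = sin(60) = sqrt(3)/2
Using R = v0^2 * sin(2*theta) / g
R = 54^2 * (sqrt(3)/2) / 10
R = 2916 * sqrt(3) / 20
R = 729/5*sqrt(3) m

729/5*sqrt(3) m


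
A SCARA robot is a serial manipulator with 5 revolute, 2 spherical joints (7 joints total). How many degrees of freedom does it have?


Given: serial robot with 5 revolute, 2 spherical joints
DOF contribution per joint type: revolute=1, prismatic=1, spherical=3, fixed=0
DOF = 5*1 + 2*3
DOF = 11

11


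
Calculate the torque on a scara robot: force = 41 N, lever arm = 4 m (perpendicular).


Given: F = 41 N, r = 4 m, angle = 90 deg (perpendicular)
Using tau = F * r * sin(90)
sin(90) = 1
tau = 41 * 4 * 1
tau = 164 Nm

164 Nm


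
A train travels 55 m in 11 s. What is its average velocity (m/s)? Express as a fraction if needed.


Given: distance d = 55 m, time t = 11 s
Using v = d / t
v = 55 / 11
v = 5 m/s

5 m/s


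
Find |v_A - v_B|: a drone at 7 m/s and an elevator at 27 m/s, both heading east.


Given: v_A = 7 m/s east, v_B = 27 m/s east
Both move in the same direction; relative speed = |v_A - v_B|
|7 - 27| = |-20|
= 20 m/s

20 m/s


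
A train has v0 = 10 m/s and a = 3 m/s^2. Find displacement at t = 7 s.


Given: v0 = 10 m/s, a = 3 m/s^2, t = 7 s
Using s = v0*t + (1/2)*a*t^2
s = 10*7 + (1/2)*3*7^2
s = 70 + (1/2)*147
s = 70 + 147/2
s = 287/2

287/2 m


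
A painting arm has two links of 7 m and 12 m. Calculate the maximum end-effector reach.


Given: L1 = 7 m, L2 = 12 m
For a 2-link planar arm, max reach = L1 + L2 (fully extended)
Max reach = 7 + 12
Max reach = 19 m

19 m


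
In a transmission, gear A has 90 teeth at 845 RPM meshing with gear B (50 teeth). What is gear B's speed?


Given: N1 = 90 teeth, w1 = 845 RPM, N2 = 50 teeth
Using N1*w1 = N2*w2
w2 = N1*w1 / N2
w2 = 90*845 / 50
w2 = 76050 / 50
w2 = 1521 RPM

1521 RPM


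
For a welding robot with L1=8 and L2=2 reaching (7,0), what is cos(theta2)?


Given: L1 = 8, L2 = 2, target (x, y) = (7, 0)
Using cos(theta2) = (x^2 + y^2 - L1^2 - L2^2) / (2*L1*L2)
x^2 + y^2 = 7^2 + 0 = 49
L1^2 + L2^2 = 64 + 4 = 68
Numerator = 49 - 68 = -19
Denominator = 2*8*2 = 32
cos(theta2) = -19/32 = -19/32

-19/32


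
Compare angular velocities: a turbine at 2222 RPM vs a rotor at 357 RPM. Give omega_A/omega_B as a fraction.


Given: RPM_A = 2222, RPM_B = 357
omega = 2*pi*RPM/60, so omega_A/omega_B = RPM_A / RPM_B
omega_A/omega_B = 2222 / 357
omega_A/omega_B = 2222/357

2222/357


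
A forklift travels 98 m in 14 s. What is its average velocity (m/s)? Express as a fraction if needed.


Given: distance d = 98 m, time t = 14 s
Using v = d / t
v = 98 / 14
v = 7 m/s

7 m/s


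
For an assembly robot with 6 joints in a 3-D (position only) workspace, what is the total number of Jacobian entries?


Given: task space dimension = 3, joints = 6
Jacobian is a 3 x 6 matrix
Total entries = rows * columns
Total = 3 * 6
Total = 18

18


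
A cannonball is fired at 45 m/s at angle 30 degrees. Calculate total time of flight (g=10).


Given: v0 = 45 m/s, theta = 30 deg, g = 10 m/s^2
sin(30) = 1/2
Using T = 2*v0*sin(theta) / g
T = 2*45*1/2 / 10
T = 45 / 10
T = 9/2 s

9/2 s


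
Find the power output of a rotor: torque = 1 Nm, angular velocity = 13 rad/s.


Given: tau = 1 Nm, omega = 13 rad/s
Using P = tau * omega
P = 1 * 13
P = 13 W

13 W


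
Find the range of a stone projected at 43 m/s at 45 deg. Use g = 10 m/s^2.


Given: v0 = 43 m/s, theta = 45 deg, g = 10 m/s^2
sin(2*45) = sin(90) = 1
Using R = v0^2 * sin(2*theta) / g
R = 43^2 * 1 / 10
R = 1849 / 10
R = 1849/10 m

1849/10 m


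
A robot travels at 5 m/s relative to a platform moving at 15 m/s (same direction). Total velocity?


Given: object velocity = 5 m/s, platform velocity = 15 m/s (same direction)
Using classical velocity addition: v_total = v_object + v_platform
v_total = 5 + 15
v_total = 20 m/s

20 m/s


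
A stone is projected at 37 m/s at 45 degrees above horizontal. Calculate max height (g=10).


Given: v0 = 37 m/s, theta = 45 deg, g = 10 m/s^2
sin^2(45) = 1/2
Using H = v0^2 * sin^2(theta) / (2*g)
H = 37^2 * 1/2 / (2*10)
H = 1369 * 1/2 / 20
H = 1369/2 / 20
H = 1369/40 m

1369/40 m


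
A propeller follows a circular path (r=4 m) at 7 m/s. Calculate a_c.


Given: v = 7 m/s, r = 4 m
Using a_c = v^2 / r
a_c = 7^2 / 4
a_c = 49 / 4
a_c = 49/4 m/s^2

49/4 m/s^2


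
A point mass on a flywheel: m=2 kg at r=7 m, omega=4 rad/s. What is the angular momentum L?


Given: m = 2 kg, r = 7 m, omega = 4 rad/s
For a point mass: I = m*r^2
I = 2*7^2 = 2*49 = 98
L = I*omega = 98*4
L = 392 kg*m^2/s

392 kg*m^2/s


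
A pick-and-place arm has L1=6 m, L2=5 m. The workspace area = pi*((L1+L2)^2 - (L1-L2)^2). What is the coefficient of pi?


Given: L1 = 6, L2 = 5
(L1+L2)^2 = (11)^2 = 121
(L1-L2)^2 = (1)^2 = 1
Difference = 121 - 1 = 120
This equals 4*L1*L2 = 4*6*5 = 120
Workspace area = 120*pi

120


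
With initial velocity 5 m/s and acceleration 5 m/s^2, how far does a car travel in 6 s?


Given: v0 = 5 m/s, a = 5 m/s^2, t = 6 s
Using s = v0*t + (1/2)*a*t^2
s = 5*6 + (1/2)*5*6^2
s = 30 + (1/2)*180
s = 30 + 90
s = 120

120 m


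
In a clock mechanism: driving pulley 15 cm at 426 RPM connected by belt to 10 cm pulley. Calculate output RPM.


Given: D1 = 15 cm, w1 = 426 RPM, D2 = 10 cm
Using D1*w1 = D2*w2
w2 = D1*w1 / D2
w2 = 15*426 / 10
w2 = 6390 / 10
w2 = 639 RPM

639 RPM


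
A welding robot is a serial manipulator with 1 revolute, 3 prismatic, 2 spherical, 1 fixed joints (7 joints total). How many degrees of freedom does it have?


Given: serial robot with 1 revolute, 3 prismatic, 2 spherical, 1 fixed joints
DOF contribution per joint type: revolute=1, prismatic=1, spherical=3, fixed=0
DOF = 1*1 + 3*1 + 2*3 + 1*0
DOF = 10

10


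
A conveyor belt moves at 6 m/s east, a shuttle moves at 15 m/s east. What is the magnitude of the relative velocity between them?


Given: v_A = 6 m/s east, v_B = 15 m/s east
Both move in the same direction; relative speed = |v_A - v_B|
|6 - 15| = |-9|
= 9 m/s

9 m/s


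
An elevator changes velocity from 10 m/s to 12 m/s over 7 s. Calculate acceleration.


Given: initial velocity v0 = 10 m/s, final velocity v = 12 m/s, time t = 7 s
Using a = (v - v0) / t
a = (12 - 10) / 7
a = 2 / 7
a = 2/7 m/s^2

2/7 m/s^2


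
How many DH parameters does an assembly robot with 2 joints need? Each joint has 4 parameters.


Given: 2 joints, 4 DH parameters per joint (d, theta, a, alpha)
Total DH parameters = number_of_joints * 4
Total = 2 * 4
Total = 8

8


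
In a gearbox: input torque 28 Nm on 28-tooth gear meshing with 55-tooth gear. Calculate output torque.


Given: N1 = 28, N2 = 55, T1 = 28 Nm
Using T2/T1 = N2/N1
T2 = T1 * N2 / N1
T2 = 28 * 55 / 28
T2 = 1540 / 28
T2 = 55 Nm

55 Nm


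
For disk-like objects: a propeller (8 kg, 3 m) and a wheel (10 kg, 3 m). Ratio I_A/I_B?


Given: M1=8 kg, R1=3 m, M2=10 kg, R2=3 m
For a disk: I = (1/2)*M*R^2, so I_A/I_B = (M1*R1^2)/(M2*R2^2)
M1*R1^2 = 8*9 = 72
M2*R2^2 = 10*9 = 90
I_A/I_B = 72/90 = 4/5

4/5


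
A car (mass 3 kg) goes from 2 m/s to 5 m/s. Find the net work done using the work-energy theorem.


Given: m = 3 kg, v0 = 2 m/s, v = 5 m/s
Using W = (1/2)*m*(v^2 - v0^2)
v^2 = 5^2 = 25
v0^2 = 2^2 = 4
v^2 - v0^2 = 25 - 4 = 21
W = (1/2)*3*21 = 63/2 J

63/2 J


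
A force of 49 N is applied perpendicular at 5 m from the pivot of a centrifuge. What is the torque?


Given: F = 49 N, r = 5 m, angle = 90 deg (perpendicular)
Using tau = F * r * sin(90)
sin(90) = 1
tau = 49 * 5 * 1
tau = 245 Nm

245 Nm


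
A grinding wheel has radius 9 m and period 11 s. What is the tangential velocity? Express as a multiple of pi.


Given: radius r = 9 m, period T = 11 s
Using v = 2*pi*r / T
v = 2*pi*9 / 11
v = 18*pi / 11
v = 18/11*pi m/s

18/11*pi m/s


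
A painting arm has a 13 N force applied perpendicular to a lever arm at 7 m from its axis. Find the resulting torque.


Given: F = 13 N, r = 7 m, angle = 90 deg (perpendicular)
Using tau = F * r * sin(90)
sin(90) = 1
tau = 13 * 7 * 1
tau = 91 Nm

91 Nm


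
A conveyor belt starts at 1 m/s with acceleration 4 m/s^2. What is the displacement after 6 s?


Given: v0 = 1 m/s, a = 4 m/s^2, t = 6 s
Using s = v0*t + (1/2)*a*t^2
s = 1*6 + (1/2)*4*6^2
s = 6 + (1/2)*144
s = 6 + 72
s = 78

78 m


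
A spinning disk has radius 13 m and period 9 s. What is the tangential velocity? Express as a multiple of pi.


Given: radius r = 13 m, period T = 9 s
Using v = 2*pi*r / T
v = 2*pi*13 / 9
v = 26*pi / 9
v = 26/9*pi m/s

26/9*pi m/s


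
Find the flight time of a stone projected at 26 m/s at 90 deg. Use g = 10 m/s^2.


Given: v0 = 26 m/s, theta = 90 deg, g = 10 m/s^2
sin(90) = 1
Using T = 2*v0*sin(theta) / g
T = 2*26*1 / 10
T = 52 / 10
T = 26/5 s

26/5 s


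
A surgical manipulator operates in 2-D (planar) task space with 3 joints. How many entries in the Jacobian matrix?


Given: task space dimension = 2, joints = 3
Jacobian is a 2 x 3 matrix
Total entries = rows * columns
Total = 2 * 3
Total = 6

6


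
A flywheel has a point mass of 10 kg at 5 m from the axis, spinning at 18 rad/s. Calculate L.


Given: m = 10 kg, r = 5 m, omega = 18 rad/s
For a point mass: I = m*r^2
I = 10*5^2 = 10*25 = 250
L = I*omega = 250*18
L = 4500 kg*m^2/s

4500 kg*m^2/s


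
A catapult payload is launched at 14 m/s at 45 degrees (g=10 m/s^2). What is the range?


Given: v0 = 14 m/s, theta = 45 deg, g = 10 m/s^2
sin(2*45) = sin(90) = 1
Using R = v0^2 * sin(2*theta) / g
R = 14^2 * 1 / 10
R = 196 / 10
R = 98/5 m

98/5 m


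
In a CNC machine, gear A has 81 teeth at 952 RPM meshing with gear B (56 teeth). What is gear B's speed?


Given: N1 = 81 teeth, w1 = 952 RPM, N2 = 56 teeth
Using N1*w1 = N2*w2
w2 = N1*w1 / N2
w2 = 81*952 / 56
w2 = 77112 / 56
w2 = 1377 RPM

1377 RPM


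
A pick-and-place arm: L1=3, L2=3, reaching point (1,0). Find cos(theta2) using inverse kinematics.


Given: L1 = 3, L2 = 3, target (x, y) = (1, 0)
Using cos(theta2) = (x^2 + y^2 - L1^2 - L2^2) / (2*L1*L2)
x^2 + y^2 = 1^2 + 0 = 1
L1^2 + L2^2 = 9 + 9 = 18
Numerator = 1 - 18 = -17
Denominator = 2*3*3 = 18
cos(theta2) = -17/18 = -17/18

-17/18


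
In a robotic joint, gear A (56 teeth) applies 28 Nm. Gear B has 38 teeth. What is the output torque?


Given: N1 = 56, N2 = 38, T1 = 28 Nm
Using T2/T1 = N2/N1
T2 = T1 * N2 / N1
T2 = 28 * 38 / 56
T2 = 1064 / 56
T2 = 19 Nm

19 Nm


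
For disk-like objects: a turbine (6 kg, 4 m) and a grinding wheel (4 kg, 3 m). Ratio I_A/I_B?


Given: M1=6 kg, R1=4 m, M2=4 kg, R2=3 m
For a disk: I = (1/2)*M*R^2, so I_A/I_B = (M1*R1^2)/(M2*R2^2)
M1*R1^2 = 6*16 = 96
M2*R2^2 = 4*9 = 36
I_A/I_B = 96/36 = 8/3

8/3


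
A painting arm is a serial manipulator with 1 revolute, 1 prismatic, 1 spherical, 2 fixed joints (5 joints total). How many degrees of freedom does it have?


Given: serial robot with 1 revolute, 1 prismatic, 1 spherical, 2 fixed joints
DOF contribution per joint type: revolute=1, prismatic=1, spherical=3, fixed=0
DOF = 1*1 + 1*1 + 1*3 + 2*0
DOF = 5

5


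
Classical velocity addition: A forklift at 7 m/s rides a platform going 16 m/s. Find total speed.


Given: object velocity = 7 m/s, platform velocity = 16 m/s (same direction)
Using classical velocity addition: v_total = v_object + v_platform
v_total = 7 + 16
v_total = 23 m/s

23 m/s


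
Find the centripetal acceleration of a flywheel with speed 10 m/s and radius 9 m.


Given: v = 10 m/s, r = 9 m
Using a_c = v^2 / r
a_c = 10^2 / 9
a_c = 100 / 9
a_c = 100/9 m/s^2

100/9 m/s^2


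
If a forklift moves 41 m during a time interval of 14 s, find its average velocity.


Given: distance d = 41 m, time t = 14 s
Using v = d / t
v = 41 / 14
v = 41/14 m/s

41/14 m/s


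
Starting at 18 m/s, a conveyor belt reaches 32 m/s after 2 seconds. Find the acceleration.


Given: initial velocity v0 = 18 m/s, final velocity v = 32 m/s, time t = 2 s
Using a = (v - v0) / t
a = (32 - 18) / 2
a = 14 / 2
a = 7 m/s^2

7 m/s^2


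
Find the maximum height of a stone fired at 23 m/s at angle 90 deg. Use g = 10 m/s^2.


Given: v0 = 23 m/s, theta = 90 deg, g = 10 m/s^2
sin^2(90) = 1
Using H = v0^2 * sin^2(theta) / (2*g)
H = 23^2 * 1 / (2*10)
H = 529 * 1 / 20
H = 529 / 20
H = 529/20 m

529/20 m


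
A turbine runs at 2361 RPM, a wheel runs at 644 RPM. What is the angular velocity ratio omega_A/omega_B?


Given: RPM_A = 2361, RPM_B = 644
omega = 2*pi*RPM/60, so omega_A/omega_B = RPM_A / RPM_B
omega_A/omega_B = 2361 / 644
omega_A/omega_B = 2361/644

2361/644


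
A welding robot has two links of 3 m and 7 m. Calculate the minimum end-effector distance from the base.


Given: L1 = 3 m, L2 = 7 m
For a 2-link planar arm, min reach = |L1 - L2| (second link folded back)
Min reach = |3 - 7|
Min reach = 4 m

4 m


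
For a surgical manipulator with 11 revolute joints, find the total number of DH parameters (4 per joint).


Given: 11 joints, 4 DH parameters per joint (d, theta, a, alpha)
Total DH parameters = number_of_joints * 4
Total = 11 * 4
Total = 44

44


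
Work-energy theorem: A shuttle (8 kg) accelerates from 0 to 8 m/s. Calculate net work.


Given: m = 8 kg, v0 = 0 m/s, v = 8 m/s
Using W = (1/2)*m*(v^2 - v0^2)
v^2 = 8^2 = 64
v0^2 = 0^2 = 0
v^2 - v0^2 = 64 - 0 = 64
W = (1/2)*8*64 = 256 J

256 J


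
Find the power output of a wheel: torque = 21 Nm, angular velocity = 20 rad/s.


Given: tau = 21 Nm, omega = 20 rad/s
Using P = tau * omega
P = 21 * 20
P = 420 W

420 W


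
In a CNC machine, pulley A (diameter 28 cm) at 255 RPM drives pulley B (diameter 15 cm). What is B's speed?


Given: D1 = 28 cm, w1 = 255 RPM, D2 = 15 cm
Using D1*w1 = D2*w2
w2 = D1*w1 / D2
w2 = 28*255 / 15
w2 = 7140 / 15
w2 = 476 RPM

476 RPM


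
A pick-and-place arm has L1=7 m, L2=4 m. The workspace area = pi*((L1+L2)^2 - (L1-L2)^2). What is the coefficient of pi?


Given: L1 = 7, L2 = 4
(L1+L2)^2 = (11)^2 = 121
(L1-L2)^2 = (3)^2 = 9
Difference = 121 - 9 = 112
This equals 4*L1*L2 = 4*7*4 = 112
Workspace area = 112*pi

112


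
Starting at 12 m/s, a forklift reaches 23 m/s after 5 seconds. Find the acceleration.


Given: initial velocity v0 = 12 m/s, final velocity v = 23 m/s, time t = 5 s
Using a = (v - v0) / t
a = (23 - 12) / 5
a = 11 / 5
a = 11/5 m/s^2

11/5 m/s^2


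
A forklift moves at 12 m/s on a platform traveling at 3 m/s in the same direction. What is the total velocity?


Given: object velocity = 12 m/s, platform velocity = 3 m/s (same direction)
Using classical velocity addition: v_total = v_object + v_platform
v_total = 12 + 3
v_total = 15 m/s

15 m/s


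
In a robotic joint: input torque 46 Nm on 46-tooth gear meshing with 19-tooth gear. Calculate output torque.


Given: N1 = 46, N2 = 19, T1 = 46 Nm
Using T2/T1 = N2/N1
T2 = T1 * N2 / N1
T2 = 46 * 19 / 46
T2 = 874 / 46
T2 = 19 Nm

19 Nm


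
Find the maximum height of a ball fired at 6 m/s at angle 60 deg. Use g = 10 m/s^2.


Given: v0 = 6 m/s, theta = 60 deg, g = 10 m/s^2
sin^2(60) = 3/4
Using H = v0^2 * sin^2(theta) / (2*g)
H = 6^2 * 3/4 / (2*10)
H = 36 * 3/4 / 20
H = 27 / 20
H = 27/20 m

27/20 m


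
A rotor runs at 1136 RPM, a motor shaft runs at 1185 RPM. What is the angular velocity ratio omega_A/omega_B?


Given: RPM_A = 1136, RPM_B = 1185
omega = 2*pi*RPM/60, so omega_A/omega_B = RPM_A / RPM_B
omega_A/omega_B = 1136 / 1185
omega_A/omega_B = 1136/1185

1136/1185


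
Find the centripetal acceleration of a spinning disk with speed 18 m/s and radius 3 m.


Given: v = 18 m/s, r = 3 m
Using a_c = v^2 / r
a_c = 18^2 / 3
a_c = 324 / 3
a_c = 108 m/s^2

108 m/s^2


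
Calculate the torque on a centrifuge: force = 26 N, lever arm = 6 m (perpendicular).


Given: F = 26 N, r = 6 m, angle = 90 deg (perpendicular)
Using tau = F * r * sin(90)
sin(90) = 1
tau = 26 * 6 * 1
tau = 156 Nm

156 Nm


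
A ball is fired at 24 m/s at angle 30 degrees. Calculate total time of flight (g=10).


Given: v0 = 24 m/s, theta = 30 deg, g = 10 m/s^2
sin(30) = 1/2
Using T = 2*v0*sin(theta) / g
T = 2*24*1/2 / 10
T = 24 / 10
T = 12/5 s

12/5 s


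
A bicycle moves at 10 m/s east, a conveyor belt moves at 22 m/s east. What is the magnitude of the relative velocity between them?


Given: v_A = 10 m/s east, v_B = 22 m/s east
Both move in the same direction; relative speed = |v_A - v_B|
|10 - 22| = |-12|
= 12 m/s

12 m/s


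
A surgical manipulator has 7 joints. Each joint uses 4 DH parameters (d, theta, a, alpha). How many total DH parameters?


Given: 7 joints, 4 DH parameters per joint (d, theta, a, alpha)
Total DH parameters = number_of_joints * 4
Total = 7 * 4
Total = 28

28


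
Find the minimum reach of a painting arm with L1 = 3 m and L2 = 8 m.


Given: L1 = 3 m, L2 = 8 m
For a 2-link planar arm, min reach = |L1 - L2| (second link folded back)
Min reach = |3 - 8|
Min reach = 5 m

5 m


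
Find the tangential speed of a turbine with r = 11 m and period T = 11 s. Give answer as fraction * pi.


Given: radius r = 11 m, period T = 11 s
Using v = 2*pi*r / T
v = 2*pi*11 / 11
v = 22*pi / 11
v = 2*pi m/s

2*pi m/s


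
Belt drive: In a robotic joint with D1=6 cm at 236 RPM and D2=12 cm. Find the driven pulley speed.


Given: D1 = 6 cm, w1 = 236 RPM, D2 = 12 cm
Using D1*w1 = D2*w2
w2 = D1*w1 / D2
w2 = 6*236 / 12
w2 = 1416 / 12
w2 = 118 RPM

118 RPM


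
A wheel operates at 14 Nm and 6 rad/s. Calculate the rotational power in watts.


Given: tau = 14 Nm, omega = 6 rad/s
Using P = tau * omega
P = 14 * 6
P = 84 W

84 W


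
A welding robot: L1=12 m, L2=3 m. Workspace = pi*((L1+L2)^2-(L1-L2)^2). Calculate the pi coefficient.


Given: L1 = 12, L2 = 3
(L1+L2)^2 = (15)^2 = 225
(L1-L2)^2 = (9)^2 = 81
Difference = 225 - 81 = 144
This equals 4*L1*L2 = 4*12*3 = 144
Workspace area = 144*pi

144


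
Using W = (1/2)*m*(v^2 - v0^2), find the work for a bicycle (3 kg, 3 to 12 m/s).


Given: m = 3 kg, v0 = 3 m/s, v = 12 m/s
Using W = (1/2)*m*(v^2 - v0^2)
v^2 = 12^2 = 144
v0^2 = 3^2 = 9
v^2 - v0^2 = 144 - 9 = 135
W = (1/2)*3*135 = 405/2 J

405/2 J


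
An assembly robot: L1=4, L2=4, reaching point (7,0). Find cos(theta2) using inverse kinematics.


Given: L1 = 4, L2 = 4, target (x, y) = (7, 0)
Using cos(theta2) = (x^2 + y^2 - L1^2 - L2^2) / (2*L1*L2)
x^2 + y^2 = 7^2 + 0 = 49
L1^2 + L2^2 = 16 + 16 = 32
Numerator = 49 - 32 = 17
Denominator = 2*4*4 = 32
cos(theta2) = 17/32 = 17/32

17/32


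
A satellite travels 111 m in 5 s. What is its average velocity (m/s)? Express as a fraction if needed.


Given: distance d = 111 m, time t = 5 s
Using v = d / t
v = 111 / 5
v = 111/5 m/s

111/5 m/s


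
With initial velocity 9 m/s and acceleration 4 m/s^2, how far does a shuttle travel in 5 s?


Given: v0 = 9 m/s, a = 4 m/s^2, t = 5 s
Using s = v0*t + (1/2)*a*t^2
s = 9*5 + (1/2)*4*5^2
s = 45 + (1/2)*100
s = 45 + 50
s = 95

95 m


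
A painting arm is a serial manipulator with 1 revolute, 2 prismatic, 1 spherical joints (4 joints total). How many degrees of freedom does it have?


Given: serial robot with 1 revolute, 2 prismatic, 1 spherical joints
DOF contribution per joint type: revolute=1, prismatic=1, spherical=3, fixed=0
DOF = 1*1 + 2*1 + 1*3
DOF = 6

6


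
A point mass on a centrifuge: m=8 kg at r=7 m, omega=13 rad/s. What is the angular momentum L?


Given: m = 8 kg, r = 7 m, omega = 13 rad/s
For a point mass: I = m*r^2
I = 8*7^2 = 8*49 = 392
L = I*omega = 392*13
L = 5096 kg*m^2/s

5096 kg*m^2/s


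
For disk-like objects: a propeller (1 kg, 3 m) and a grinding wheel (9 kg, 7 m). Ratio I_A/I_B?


Given: M1=1 kg, R1=3 m, M2=9 kg, R2=7 m
For a disk: I = (1/2)*M*R^2, so I_A/I_B = (M1*R1^2)/(M2*R2^2)
M1*R1^2 = 1*9 = 9
M2*R2^2 = 9*49 = 441
I_A/I_B = 9/441 = 1/49

1/49


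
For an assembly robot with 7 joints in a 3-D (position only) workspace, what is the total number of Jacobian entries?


Given: task space dimension = 3, joints = 7
Jacobian is a 3 x 7 matrix
Total entries = rows * columns
Total = 3 * 7
Total = 21

21


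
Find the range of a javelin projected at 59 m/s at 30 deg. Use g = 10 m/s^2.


Given: v0 = 59 m/s, theta = 30 deg, g = 10 m/s^2
sin(2*30) = sin(60) = sqrt(3)/2
Using R = v0^2 * sin(2*theta) / g
R = 59^2 * (sqrt(3)/2) / 10
R = 3481 * sqrt(3) / 20
R = 3481/20*sqrt(3) m

3481/20*sqrt(3) m


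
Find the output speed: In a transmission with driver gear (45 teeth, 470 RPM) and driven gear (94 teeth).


Given: N1 = 45 teeth, w1 = 470 RPM, N2 = 94 teeth
Using N1*w1 = N2*w2
w2 = N1*w1 / N2
w2 = 45*470 / 94
w2 = 21150 / 94
w2 = 225 RPM

225 RPM


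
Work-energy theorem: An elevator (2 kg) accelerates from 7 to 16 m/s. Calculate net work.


Given: m = 2 kg, v0 = 7 m/s, v = 16 m/s
Using W = (1/2)*m*(v^2 - v0^2)
v^2 = 16^2 = 256
v0^2 = 7^2 = 49
v^2 - v0^2 = 256 - 49 = 207
W = (1/2)*2*207 = 207 J

207 J


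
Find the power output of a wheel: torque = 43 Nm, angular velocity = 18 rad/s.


Given: tau = 43 Nm, omega = 18 rad/s
Using P = tau * omega
P = 43 * 18
P = 774 W

774 W


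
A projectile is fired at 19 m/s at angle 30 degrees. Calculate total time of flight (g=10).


Given: v0 = 19 m/s, theta = 30 deg, g = 10 m/s^2
sin(30) = 1/2
Using T = 2*v0*sin(theta) / g
T = 2*19*1/2 / 10
T = 19 / 10
T = 19/10 s

19/10 s


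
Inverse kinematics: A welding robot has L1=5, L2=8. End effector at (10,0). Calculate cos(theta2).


Given: L1 = 5, L2 = 8, target (x, y) = (10, 0)
Using cos(theta2) = (x^2 + y^2 - L1^2 - L2^2) / (2*L1*L2)
x^2 + y^2 = 10^2 + 0 = 100
L1^2 + L2^2 = 25 + 64 = 89
Numerator = 100 - 89 = 11
Denominator = 2*5*8 = 80
cos(theta2) = 11/80 = 11/80

11/80


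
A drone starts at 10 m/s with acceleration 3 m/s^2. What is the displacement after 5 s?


Given: v0 = 10 m/s, a = 3 m/s^2, t = 5 s
Using s = v0*t + (1/2)*a*t^2
s = 10*5 + (1/2)*3*5^2
s = 50 + (1/2)*75
s = 50 + 75/2
s = 175/2

175/2 m


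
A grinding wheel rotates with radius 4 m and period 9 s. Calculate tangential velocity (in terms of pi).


Given: radius r = 4 m, period T = 9 s
Using v = 2*pi*r / T
v = 2*pi*4 / 9
v = 8*pi / 9
v = 8/9*pi m/s

8/9*pi m/s


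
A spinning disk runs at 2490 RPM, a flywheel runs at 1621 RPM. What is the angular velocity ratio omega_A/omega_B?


Given: RPM_A = 2490, RPM_B = 1621
omega = 2*pi*RPM/60, so omega_A/omega_B = RPM_A / RPM_B
omega_A/omega_B = 2490 / 1621
omega_A/omega_B = 2490/1621

2490/1621


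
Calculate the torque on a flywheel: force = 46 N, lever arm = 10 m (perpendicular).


Given: F = 46 N, r = 10 m, angle = 90 deg (perpendicular)
Using tau = F * r * sin(90)
sin(90) = 1
tau = 46 * 10 * 1
tau = 460 Nm

460 Nm


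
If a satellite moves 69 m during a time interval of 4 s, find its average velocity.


Given: distance d = 69 m, time t = 4 s
Using v = d / t
v = 69 / 4
v = 69/4 m/s

69/4 m/s


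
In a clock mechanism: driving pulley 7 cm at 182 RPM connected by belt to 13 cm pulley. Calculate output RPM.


Given: D1 = 7 cm, w1 = 182 RPM, D2 = 13 cm
Using D1*w1 = D2*w2
w2 = D1*w1 / D2
w2 = 7*182 / 13
w2 = 1274 / 13
w2 = 98 RPM

98 RPM


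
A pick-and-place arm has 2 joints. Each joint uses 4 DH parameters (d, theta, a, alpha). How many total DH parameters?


Given: 2 joints, 4 DH parameters per joint (d, theta, a, alpha)
Total DH parameters = number_of_joints * 4
Total = 2 * 4
Total = 8

8


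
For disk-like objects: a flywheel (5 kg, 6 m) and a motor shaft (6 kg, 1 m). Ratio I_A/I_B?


Given: M1=5 kg, R1=6 m, M2=6 kg, R2=1 m
For a disk: I = (1/2)*M*R^2, so I_A/I_B = (M1*R1^2)/(M2*R2^2)
M1*R1^2 = 5*36 = 180
M2*R2^2 = 6*1 = 6
I_A/I_B = 180/6 = 30

30


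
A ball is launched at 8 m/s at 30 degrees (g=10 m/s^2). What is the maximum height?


Given: v0 = 8 m/s, theta = 30 deg, g = 10 m/s^2
sin^2(30) = 1/4
Using H = v0^2 * sin^2(theta) / (2*g)
H = 8^2 * 1/4 / (2*10)
H = 64 * 1/4 / 20
H = 16 / 20
H = 4/5 m

4/5 m


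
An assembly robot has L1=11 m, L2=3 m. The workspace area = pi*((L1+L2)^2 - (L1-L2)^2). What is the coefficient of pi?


Given: L1 = 11, L2 = 3
(L1+L2)^2 = (14)^2 = 196
(L1-L2)^2 = (8)^2 = 64
Difference = 196 - 64 = 132
This equals 4*L1*L2 = 4*11*3 = 132
Workspace area = 132*pi

132


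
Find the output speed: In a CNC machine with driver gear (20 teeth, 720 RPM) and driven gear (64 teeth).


Given: N1 = 20 teeth, w1 = 720 RPM, N2 = 64 teeth
Using N1*w1 = N2*w2
w2 = N1*w1 / N2
w2 = 20*720 / 64
w2 = 14400 / 64
w2 = 225 RPM

225 RPM


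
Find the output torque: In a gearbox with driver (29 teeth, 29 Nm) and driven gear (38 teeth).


Given: N1 = 29, N2 = 38, T1 = 29 Nm
Using T2/T1 = N2/N1
T2 = T1 * N2 / N1
T2 = 29 * 38 / 29
T2 = 1102 / 29
T2 = 38 Nm

38 Nm
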